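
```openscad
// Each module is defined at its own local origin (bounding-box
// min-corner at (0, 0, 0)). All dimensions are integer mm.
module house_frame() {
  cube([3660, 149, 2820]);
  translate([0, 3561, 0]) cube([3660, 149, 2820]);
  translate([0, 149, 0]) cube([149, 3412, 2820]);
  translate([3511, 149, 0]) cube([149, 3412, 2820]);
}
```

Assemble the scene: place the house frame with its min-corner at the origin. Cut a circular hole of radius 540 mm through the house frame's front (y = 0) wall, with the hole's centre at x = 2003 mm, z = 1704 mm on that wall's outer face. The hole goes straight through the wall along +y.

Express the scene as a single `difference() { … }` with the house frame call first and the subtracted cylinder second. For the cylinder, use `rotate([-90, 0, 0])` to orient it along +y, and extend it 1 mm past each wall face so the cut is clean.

difference() {
  house_frame();
  translate([2003, -1, 1704]) rotate([-90, 0, 0]) cylinder(h = 151, r = 540);
}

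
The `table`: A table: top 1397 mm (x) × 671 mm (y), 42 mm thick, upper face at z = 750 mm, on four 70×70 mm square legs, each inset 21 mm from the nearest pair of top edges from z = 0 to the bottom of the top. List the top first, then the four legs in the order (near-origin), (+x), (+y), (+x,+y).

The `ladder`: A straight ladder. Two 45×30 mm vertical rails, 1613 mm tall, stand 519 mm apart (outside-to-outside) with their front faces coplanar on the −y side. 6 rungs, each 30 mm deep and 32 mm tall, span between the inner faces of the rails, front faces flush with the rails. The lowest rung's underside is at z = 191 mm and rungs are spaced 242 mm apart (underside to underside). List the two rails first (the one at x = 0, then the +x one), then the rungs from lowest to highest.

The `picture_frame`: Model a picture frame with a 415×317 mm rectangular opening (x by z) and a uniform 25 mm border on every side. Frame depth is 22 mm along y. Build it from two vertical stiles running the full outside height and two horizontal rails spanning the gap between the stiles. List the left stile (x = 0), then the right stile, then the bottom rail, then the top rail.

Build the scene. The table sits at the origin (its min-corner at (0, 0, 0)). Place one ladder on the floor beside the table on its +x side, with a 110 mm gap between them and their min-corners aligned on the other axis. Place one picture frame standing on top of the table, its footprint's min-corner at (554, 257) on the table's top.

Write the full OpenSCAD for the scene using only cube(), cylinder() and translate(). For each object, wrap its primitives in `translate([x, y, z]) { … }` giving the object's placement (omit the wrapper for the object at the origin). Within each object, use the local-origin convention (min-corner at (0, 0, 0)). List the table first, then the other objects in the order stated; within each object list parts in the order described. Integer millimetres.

translate([0, 0, 708]) cube([1397, 671, 42]);
translate([21, 21, 0]) cube([70, 70, 708]);
translate([1306, 21, 0]) cube([70, 70, 708]);
translate([21, 580, 0]) cube([70, 70, 708]);
translate([1306, 580, 0]) cube([70, 70, 708]);
translate([1507, 0, 0]) {
  cube([45, 30, 1613]);
  translate([474, 0, 0]) cube([45, 30, 1613]);
  translate([45, 0, 191]) cube([429, 30, 32]);
  translate([45, 0, 433]) cube([429, 30, 32]);
  translate([45, 0, 675]) cube([429, 30, 32]);
  translate([45, 0, 917]) cube([429, 30, 32]);
  translate([45, 0, 1159]) cube([429, 30, 32]);
  translate([45, 0, 1401]) cube([429, 30, 32]);
}
translate([554, 257, 750]) {
  cube([25, 22, 367]);
  translate([440, 0, 0]) cube([25, 22, 367]);
  translate([25, 0, 0]) cube([415, 22, 25]);
  translate([25, 0, 342]) cube([415, 22, 25]);
}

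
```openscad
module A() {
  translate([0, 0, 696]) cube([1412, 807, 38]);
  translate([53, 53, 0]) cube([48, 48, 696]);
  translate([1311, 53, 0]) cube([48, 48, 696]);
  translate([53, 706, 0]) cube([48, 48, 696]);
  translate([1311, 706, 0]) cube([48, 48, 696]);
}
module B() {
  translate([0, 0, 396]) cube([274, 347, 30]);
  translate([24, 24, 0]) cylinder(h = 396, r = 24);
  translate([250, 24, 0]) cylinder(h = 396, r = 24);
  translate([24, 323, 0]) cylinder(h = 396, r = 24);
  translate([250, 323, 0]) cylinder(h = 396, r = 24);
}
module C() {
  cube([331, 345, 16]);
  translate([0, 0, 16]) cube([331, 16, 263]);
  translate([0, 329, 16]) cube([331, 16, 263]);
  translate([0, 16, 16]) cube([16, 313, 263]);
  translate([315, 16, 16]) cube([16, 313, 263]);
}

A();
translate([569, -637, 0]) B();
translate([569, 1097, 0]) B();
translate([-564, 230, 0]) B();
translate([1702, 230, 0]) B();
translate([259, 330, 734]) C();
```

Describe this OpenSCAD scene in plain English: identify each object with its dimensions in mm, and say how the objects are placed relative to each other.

A is a rectangular dining table. The top is 1412×807×38 mm with its upper surface at z = 734 mm. It stands on four 48×48 mm square legs, each inset 53 mm from the nearest pair of top edges, running from the floor to the underside of the top.

B is a four-legged stool. The seat is 274×347 mm, 30 mm thick, top at z = 426 mm. It stands on four round legs, each 48 mm in diameter, from z = 0 to the seat underside, each leg's axis is inset half a diameter from the nearest pair of seat edges (so the leg's bounding box is flush with the corner).

C is an open-topped rectangular box: outside dimensions 331×345×279 mm, with a uniform wall and base thickness of 16 mm. The base is a full 331×345 slab on the floor; four walls sit on top of the base. The front and back walls (the −y and +y sides) span the full width; the two side walls fit between them.

Four stools sit around the table at the −y, +y, −x, +x sides. The open box is on top of the table.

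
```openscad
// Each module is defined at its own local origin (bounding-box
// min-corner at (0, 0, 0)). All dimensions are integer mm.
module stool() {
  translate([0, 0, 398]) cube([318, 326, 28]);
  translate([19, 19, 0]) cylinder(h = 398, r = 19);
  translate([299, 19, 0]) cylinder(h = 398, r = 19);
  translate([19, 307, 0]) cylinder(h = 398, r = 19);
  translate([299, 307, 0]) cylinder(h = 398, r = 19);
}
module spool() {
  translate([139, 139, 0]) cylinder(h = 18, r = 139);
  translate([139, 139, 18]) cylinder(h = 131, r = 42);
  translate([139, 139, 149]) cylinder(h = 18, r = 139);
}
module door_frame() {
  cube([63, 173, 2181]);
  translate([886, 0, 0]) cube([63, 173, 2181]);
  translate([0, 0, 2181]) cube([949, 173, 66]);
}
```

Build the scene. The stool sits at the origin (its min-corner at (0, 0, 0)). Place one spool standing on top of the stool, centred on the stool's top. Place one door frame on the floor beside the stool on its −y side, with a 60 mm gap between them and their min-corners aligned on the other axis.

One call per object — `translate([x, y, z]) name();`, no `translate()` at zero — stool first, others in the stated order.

stool();
translate([20, 24, 426]) spool();
translate([0, -233, 0]) door_frame();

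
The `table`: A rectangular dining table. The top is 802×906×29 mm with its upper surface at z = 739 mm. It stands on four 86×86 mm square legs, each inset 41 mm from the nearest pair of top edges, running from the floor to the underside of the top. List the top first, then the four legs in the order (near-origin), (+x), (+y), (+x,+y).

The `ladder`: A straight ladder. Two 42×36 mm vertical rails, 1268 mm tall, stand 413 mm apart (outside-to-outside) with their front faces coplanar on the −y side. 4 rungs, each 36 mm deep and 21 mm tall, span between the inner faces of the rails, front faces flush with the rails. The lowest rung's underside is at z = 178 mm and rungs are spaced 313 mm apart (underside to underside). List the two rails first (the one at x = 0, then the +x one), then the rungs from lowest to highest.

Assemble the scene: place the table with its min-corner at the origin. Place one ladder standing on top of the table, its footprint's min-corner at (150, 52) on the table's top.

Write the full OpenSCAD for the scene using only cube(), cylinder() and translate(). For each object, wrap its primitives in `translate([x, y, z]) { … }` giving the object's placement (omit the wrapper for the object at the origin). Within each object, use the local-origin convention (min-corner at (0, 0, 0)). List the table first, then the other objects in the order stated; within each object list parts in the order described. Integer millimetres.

translate([0, 0, 710]) cube([802, 906, 29]);
translate([41, 41, 0]) cube([86, 86, 710]);
translate([675, 41, 0]) cube([86, 86, 710]);
translate([41, 779, 0]) cube([86, 86, 710]);
translate([675, 779, 0]) cube([86, 86, 710]);
translate([150, 52, 739]) {
  cube([42, 36, 1268]);
  translate([371, 0, 0]) cube([42, 36, 1268]);
  translate([42, 0, 178]) cube([329, 36, 21]);
  translate([42, 0, 491]) cube([329, 36, 21]);
  translate([42, 0, 804]) cube([329, 36, 21]);
  translate([42, 0, 1117]) cube([329, 36, 21]);
}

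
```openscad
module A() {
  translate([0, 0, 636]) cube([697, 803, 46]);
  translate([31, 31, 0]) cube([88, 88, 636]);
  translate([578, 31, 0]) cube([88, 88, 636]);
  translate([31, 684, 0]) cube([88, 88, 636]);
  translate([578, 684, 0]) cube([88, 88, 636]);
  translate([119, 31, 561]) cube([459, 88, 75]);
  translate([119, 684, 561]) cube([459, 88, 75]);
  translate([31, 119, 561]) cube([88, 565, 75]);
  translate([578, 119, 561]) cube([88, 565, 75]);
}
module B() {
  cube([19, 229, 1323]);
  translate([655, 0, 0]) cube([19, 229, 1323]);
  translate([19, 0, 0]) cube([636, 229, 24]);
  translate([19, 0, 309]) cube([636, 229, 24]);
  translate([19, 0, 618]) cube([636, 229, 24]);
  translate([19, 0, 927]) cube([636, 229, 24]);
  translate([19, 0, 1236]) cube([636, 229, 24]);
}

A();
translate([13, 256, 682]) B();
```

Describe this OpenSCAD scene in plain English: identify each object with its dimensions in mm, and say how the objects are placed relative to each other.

A is a table: top 697 mm (x) × 803 mm (y), 46 mm thick, upper face at z = 682 mm, on four 88×88 mm square legs, each inset 31 mm from the nearest pair of top edges, running from z = 0 to the bottom of the top. Four apron rails, 88 mm thick and 75 mm tall, run between adjacent legs with their top edges flush with the underside of the top and their outer faces flush with the legs' outer faces.

B is an open bookshelf. Two side panels, each 19 mm thick, 229 mm deep and 1323 mm tall, stand 674 mm apart (outside-to-outside). Between them sit 5 shelves, each 24 mm thick and 229 mm deep, spanning the full gap between the sides. The bottom shelf rests on the floor (its underside at z = 0) and the clear gap between one shelf's top and the next shelf's underside is 285 mm.

The bookshelf is on top of the table.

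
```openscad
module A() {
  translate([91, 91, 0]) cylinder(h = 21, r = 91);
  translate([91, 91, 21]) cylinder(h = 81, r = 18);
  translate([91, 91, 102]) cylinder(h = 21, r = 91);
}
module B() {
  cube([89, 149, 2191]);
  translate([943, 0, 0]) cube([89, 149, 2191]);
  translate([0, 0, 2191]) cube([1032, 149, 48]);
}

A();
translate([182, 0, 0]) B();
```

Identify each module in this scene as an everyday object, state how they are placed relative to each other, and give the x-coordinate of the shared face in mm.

The spool's +x face and the door frame's −x face are both at x = 182 mm.

A is a spool. B is a door frame. The door frame is against the spool's +x side, with their −y faces flush. The x-coordinate of the shared face is 182 mm.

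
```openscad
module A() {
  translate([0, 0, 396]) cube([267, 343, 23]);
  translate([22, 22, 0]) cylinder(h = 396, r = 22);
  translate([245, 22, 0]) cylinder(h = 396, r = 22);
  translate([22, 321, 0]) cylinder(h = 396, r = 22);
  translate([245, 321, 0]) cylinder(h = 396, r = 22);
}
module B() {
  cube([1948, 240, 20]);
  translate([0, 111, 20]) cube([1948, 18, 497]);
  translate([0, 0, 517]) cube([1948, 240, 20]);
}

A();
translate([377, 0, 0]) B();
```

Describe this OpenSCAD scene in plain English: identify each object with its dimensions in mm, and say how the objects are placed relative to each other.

A is a four-legged stool. The seat is 267×343 mm, 23 mm thick, top at z = 419 mm. It stands on four round legs, each 44 mm in diameter, from z = 0 to the seat underside, each leg's axis is inset half a diameter from the nearest pair of seat edges (so the leg's bounding box is flush with the corner).

B is an I-beam lying along x, 1948 mm long. Overall section height 537 mm. Two flanges 240 mm wide (y) and 20 mm thick, one on the floor and one at the top; a web 18 mm thick runs between them, centred on the flange width.

The I-beam is on the floor beside the stool on its +x side.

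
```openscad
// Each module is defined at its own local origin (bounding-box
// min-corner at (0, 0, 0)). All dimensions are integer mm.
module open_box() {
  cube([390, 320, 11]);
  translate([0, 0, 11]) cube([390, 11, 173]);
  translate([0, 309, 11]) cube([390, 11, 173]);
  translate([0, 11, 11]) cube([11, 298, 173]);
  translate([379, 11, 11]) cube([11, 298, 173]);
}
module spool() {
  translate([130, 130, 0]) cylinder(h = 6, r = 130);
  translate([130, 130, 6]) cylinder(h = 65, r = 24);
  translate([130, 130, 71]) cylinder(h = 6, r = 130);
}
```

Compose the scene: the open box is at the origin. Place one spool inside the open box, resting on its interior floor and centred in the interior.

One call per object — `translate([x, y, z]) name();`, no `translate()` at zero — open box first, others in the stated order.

open_box();
translate([65, 30, 11]) spool();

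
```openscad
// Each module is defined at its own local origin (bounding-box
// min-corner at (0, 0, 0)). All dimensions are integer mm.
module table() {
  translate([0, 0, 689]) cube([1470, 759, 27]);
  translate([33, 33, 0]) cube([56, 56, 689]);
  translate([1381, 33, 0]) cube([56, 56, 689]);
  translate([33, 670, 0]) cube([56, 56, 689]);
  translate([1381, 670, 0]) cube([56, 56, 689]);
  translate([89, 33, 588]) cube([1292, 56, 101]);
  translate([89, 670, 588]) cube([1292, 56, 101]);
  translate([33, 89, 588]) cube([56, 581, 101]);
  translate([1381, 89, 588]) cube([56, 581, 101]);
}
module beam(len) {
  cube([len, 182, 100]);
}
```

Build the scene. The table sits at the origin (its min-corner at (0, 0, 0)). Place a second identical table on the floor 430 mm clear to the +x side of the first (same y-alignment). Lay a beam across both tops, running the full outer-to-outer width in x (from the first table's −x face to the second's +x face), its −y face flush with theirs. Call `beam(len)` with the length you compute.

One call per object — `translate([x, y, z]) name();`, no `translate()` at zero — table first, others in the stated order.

table();
translate([1900, 0, 0]) table();
translate([0, 0, 716]) beam(3370);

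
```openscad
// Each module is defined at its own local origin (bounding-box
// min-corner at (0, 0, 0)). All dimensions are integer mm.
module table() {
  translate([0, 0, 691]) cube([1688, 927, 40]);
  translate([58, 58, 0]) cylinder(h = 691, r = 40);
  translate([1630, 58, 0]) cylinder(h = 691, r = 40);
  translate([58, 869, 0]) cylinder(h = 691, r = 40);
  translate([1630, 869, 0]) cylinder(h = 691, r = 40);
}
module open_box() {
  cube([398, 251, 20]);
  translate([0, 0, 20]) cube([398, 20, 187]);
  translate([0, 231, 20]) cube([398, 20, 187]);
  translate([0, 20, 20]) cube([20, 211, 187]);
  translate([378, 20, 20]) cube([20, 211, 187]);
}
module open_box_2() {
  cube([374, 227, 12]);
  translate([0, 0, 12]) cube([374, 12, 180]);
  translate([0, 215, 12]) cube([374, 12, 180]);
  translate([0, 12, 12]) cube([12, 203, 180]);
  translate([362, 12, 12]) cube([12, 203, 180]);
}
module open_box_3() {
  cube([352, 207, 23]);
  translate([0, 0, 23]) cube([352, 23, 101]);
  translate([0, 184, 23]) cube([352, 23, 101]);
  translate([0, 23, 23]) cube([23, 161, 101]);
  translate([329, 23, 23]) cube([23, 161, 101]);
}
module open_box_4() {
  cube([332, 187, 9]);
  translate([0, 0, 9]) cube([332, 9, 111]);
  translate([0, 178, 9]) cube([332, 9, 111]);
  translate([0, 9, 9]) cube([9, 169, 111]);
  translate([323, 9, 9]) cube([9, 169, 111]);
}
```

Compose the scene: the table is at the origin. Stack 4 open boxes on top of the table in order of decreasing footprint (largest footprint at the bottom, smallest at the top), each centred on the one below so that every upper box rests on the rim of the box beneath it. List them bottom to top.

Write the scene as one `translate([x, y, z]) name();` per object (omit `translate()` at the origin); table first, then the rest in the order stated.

table();
translate([645, 338, 731]) open_box();
translate([657, 350, 938]) open_box_2();
translate([668, 360, 1130]) open_box_3();
translate([678, 370, 1254]) open_box_4();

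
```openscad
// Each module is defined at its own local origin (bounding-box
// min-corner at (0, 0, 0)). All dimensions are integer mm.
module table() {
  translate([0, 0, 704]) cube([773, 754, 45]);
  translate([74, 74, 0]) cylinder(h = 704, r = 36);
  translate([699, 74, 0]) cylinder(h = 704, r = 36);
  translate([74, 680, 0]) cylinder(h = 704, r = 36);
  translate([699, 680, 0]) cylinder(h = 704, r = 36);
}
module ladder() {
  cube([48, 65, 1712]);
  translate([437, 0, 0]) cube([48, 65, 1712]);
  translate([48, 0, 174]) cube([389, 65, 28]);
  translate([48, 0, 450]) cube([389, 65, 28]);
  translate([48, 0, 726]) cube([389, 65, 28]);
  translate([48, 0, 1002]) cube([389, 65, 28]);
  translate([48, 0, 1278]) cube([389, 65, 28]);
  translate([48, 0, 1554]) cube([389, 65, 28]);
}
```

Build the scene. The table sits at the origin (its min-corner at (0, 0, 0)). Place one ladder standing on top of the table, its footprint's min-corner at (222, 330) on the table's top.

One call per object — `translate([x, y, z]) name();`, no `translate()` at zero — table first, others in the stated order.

table();
translate([222, 330, 749]) ladder();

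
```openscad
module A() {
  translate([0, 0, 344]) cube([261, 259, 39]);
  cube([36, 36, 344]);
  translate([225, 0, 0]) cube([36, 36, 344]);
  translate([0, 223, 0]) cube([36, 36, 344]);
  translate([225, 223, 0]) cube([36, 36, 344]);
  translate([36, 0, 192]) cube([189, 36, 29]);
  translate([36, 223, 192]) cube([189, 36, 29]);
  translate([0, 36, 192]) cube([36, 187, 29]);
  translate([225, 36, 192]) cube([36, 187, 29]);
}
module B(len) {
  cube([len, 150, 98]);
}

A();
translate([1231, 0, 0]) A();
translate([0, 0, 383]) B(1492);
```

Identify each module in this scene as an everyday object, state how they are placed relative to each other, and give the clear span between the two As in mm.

A is a stool. B is a beam. A beam spans the tops of two stools. The clear span between the two stools is 970 mm.

Second stool starts at x = 1231; first ends at x = 261; clear span = 1231 − 261 = 970 mm.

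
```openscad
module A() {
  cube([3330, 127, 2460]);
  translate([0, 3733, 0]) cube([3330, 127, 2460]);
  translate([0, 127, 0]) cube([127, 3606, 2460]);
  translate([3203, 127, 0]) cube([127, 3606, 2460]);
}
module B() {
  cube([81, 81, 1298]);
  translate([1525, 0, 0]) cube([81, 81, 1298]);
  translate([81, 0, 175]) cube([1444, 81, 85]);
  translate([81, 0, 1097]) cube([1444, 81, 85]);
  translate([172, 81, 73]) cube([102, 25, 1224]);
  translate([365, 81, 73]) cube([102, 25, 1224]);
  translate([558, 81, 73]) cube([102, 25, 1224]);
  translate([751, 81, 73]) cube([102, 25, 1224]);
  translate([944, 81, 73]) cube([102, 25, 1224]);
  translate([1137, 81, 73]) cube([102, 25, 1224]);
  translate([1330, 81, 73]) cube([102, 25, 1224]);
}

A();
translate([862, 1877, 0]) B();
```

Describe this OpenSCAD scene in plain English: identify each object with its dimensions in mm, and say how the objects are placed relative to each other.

A is the wall frame of a small rectangular building: four walls, each 2460 mm tall and 127 mm thick, enclosing a footprint 3330 mm (x) by 3860 mm (y) outside-to-outside, with no floor or roof. The front and back walls (the −y and +y sides) span the full width; the two side walls fit between them.

B is a fence section. Two 81×81 mm posts, 1298 mm tall, stand on the floor with a clear span of 1444 mm between their inner faces. Two horizontal rails of 81×85 mm section span the gap between the posts with their undersides at z = 175 mm and z = 1097 mm, flush with the posts' −y face. 7 pickets, each 102 mm wide, 25 mm thick and 1224 mm tall, are fixed to the +y face of the rails with their bottoms at z = 73 mm, evenly spaced across the span with equal gaps (rounded down to the nearest mm) at the −x end and between each pair — any rounding remainder accumulates at the +x end.

The fence section sits inside the house frame, centred.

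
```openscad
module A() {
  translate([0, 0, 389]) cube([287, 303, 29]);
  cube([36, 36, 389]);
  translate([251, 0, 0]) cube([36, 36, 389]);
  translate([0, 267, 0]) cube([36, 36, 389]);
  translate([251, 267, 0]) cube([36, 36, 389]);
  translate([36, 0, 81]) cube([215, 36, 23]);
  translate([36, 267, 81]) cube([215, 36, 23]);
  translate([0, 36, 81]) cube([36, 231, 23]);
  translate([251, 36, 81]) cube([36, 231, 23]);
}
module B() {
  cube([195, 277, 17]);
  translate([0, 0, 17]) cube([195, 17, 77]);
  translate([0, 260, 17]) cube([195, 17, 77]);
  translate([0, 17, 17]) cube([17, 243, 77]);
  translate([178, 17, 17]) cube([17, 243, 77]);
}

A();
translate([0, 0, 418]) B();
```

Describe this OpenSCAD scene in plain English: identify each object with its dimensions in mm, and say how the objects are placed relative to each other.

A is a simple wooden stool: a rectangular seat 287 mm (x) by 303 mm (y), 29 mm thick, top face at z = 418 mm, on four square legs, each 36×36 mm in cross-section. The legs rest on z = 0, each flush with a corner of the seat. Four stretchers, 36 mm wide and 23 mm tall, connect adjacent legs with their undersides at z = 81 mm, each running between the inner faces of the legs it joins and aligned with the legs' outer faces on the other axis.

B is an open storage box with external size 195×277×94 mm and wall thickness 17 mm (the base is also 17 mm thick). The base covers the whole footprint; the four walls stand on the base, with the y-facing walls full-width and the x-facing walls fitting between their inner faces.

The open box is on top of the stool.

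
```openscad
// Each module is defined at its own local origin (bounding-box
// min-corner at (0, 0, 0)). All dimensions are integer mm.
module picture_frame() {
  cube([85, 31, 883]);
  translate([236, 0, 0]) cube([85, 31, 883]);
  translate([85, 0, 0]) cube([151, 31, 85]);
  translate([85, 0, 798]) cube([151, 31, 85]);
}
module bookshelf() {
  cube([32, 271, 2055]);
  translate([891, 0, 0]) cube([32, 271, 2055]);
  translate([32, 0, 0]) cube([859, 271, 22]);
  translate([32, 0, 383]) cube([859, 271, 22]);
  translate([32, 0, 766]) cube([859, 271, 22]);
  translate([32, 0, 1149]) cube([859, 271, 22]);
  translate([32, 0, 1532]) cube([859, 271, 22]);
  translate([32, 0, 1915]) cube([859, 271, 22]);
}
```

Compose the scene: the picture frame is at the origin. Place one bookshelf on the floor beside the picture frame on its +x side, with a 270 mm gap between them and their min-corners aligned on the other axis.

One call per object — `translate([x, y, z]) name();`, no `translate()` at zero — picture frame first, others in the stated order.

picture_frame();
translate([591, 0, 0]) bookshelf();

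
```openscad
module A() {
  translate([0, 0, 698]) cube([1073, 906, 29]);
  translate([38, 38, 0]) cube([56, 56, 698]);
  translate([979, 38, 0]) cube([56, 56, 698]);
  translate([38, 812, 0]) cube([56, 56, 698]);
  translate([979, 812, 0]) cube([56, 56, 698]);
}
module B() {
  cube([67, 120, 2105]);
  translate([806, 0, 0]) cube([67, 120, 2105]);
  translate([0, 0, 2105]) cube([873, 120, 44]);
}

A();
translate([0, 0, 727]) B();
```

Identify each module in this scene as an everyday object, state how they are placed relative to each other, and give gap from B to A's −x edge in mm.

The door frame's min-x is at 0; the table's min-x is 0; gap = 0 mm.

A is a table. B is a door frame. The door frame is on top of the table. The gap from the door frame to the table's −x edge is 0 mm.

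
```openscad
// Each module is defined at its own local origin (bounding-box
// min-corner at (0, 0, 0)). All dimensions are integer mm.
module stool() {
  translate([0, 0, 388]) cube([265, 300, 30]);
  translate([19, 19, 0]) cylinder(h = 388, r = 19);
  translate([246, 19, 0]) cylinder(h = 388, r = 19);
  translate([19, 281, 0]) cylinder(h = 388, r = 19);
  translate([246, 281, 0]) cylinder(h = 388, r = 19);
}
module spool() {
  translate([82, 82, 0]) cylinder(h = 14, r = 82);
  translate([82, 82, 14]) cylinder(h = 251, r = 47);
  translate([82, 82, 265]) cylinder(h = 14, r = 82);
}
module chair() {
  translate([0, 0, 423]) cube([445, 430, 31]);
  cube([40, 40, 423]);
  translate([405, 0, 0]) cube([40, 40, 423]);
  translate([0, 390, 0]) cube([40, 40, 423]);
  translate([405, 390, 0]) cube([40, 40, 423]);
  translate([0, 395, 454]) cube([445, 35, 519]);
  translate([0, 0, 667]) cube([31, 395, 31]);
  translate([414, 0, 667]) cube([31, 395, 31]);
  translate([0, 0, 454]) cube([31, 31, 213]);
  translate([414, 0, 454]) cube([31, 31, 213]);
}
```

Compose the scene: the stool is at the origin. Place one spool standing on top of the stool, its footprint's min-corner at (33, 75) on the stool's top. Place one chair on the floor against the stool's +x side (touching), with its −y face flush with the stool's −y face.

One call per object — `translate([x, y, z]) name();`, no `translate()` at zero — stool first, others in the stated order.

stool();
translate([33, 75, 418]) spool();
translate([265, 0, 0]) chair();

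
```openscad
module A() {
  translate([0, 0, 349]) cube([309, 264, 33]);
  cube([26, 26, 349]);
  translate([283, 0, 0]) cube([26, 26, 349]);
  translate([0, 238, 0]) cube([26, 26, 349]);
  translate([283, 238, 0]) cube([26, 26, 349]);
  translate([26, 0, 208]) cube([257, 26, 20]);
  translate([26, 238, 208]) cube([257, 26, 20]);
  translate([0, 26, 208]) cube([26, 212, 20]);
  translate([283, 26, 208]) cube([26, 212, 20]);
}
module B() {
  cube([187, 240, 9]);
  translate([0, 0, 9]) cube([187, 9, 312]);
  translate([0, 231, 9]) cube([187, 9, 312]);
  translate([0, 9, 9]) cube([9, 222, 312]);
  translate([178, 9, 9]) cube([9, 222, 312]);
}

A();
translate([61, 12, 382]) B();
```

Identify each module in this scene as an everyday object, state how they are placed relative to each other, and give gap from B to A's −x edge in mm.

The open box's min-x is at 61; the stool's min-x is 0; gap = 61 mm.

A is a stool. B is an open box. The open box is on top of the stool, centred. The gap from the open box to the stool's −x edge is 61 mm.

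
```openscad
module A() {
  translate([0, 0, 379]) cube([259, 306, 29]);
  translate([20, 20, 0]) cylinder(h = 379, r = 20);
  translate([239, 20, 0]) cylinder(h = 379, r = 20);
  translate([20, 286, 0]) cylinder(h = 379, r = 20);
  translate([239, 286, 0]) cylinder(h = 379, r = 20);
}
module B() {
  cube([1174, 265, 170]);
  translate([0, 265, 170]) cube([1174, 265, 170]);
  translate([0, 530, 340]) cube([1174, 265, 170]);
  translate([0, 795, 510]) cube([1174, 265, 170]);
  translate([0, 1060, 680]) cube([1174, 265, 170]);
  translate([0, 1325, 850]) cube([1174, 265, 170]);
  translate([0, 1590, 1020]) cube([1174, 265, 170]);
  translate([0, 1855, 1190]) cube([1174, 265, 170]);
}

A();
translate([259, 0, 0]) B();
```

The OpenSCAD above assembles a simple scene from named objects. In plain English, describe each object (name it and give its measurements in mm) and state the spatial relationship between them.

A is a four-legged stool. The seat is a 259×306×29 mm slab whose top surface is at z = 408 mm; four round legs, each 40 mm in diameter, run from the floor (z = 0) to the underside of the seat, each leg's axis is inset half a diameter from the nearest pair of seat edges (so the leg's bounding box is flush with the corner).

B is a straight staircase of 8 solid steps. Each step is 1174 mm wide (x), 265 mm deep (y, the going) and 170 mm tall (the rise). The first step rests on the floor; each subsequent step sits one going further in +y and one rise higher in +z, directly behind and above the previous step with no overlap.

The staircase is against the stool's +x side, with their −y faces flush.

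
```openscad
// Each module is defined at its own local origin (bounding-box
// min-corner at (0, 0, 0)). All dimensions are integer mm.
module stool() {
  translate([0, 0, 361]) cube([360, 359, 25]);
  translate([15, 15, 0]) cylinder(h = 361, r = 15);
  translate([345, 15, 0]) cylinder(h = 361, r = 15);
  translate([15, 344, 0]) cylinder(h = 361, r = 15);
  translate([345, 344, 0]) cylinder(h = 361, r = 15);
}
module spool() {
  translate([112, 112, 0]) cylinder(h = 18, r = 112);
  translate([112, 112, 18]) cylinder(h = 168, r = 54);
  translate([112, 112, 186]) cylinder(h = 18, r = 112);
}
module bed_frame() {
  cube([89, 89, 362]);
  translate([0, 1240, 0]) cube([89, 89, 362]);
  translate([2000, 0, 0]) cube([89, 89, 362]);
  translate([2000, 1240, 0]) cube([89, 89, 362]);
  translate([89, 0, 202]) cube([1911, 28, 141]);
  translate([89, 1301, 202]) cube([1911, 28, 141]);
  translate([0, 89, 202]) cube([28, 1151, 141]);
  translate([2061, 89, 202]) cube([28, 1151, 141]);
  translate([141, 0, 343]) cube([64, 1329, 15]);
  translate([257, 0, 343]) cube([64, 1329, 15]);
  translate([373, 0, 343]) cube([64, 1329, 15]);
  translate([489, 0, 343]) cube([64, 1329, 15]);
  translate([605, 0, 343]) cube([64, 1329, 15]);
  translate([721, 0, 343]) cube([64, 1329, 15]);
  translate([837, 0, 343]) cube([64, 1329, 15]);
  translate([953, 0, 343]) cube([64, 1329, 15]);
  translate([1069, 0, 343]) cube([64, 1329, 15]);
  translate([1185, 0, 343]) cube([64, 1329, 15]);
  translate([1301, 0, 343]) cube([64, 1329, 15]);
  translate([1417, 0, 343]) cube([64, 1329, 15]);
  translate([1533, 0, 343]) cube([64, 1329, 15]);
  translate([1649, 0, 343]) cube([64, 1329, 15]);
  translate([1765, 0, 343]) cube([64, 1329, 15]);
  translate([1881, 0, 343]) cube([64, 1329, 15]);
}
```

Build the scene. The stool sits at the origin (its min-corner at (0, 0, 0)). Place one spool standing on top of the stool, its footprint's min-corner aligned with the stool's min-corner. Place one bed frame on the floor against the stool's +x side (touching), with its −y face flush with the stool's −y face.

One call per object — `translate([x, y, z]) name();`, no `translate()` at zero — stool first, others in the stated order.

stool();
translate([0, 0, 386]) spool();
translate([360, 0, 0]) bed_frame();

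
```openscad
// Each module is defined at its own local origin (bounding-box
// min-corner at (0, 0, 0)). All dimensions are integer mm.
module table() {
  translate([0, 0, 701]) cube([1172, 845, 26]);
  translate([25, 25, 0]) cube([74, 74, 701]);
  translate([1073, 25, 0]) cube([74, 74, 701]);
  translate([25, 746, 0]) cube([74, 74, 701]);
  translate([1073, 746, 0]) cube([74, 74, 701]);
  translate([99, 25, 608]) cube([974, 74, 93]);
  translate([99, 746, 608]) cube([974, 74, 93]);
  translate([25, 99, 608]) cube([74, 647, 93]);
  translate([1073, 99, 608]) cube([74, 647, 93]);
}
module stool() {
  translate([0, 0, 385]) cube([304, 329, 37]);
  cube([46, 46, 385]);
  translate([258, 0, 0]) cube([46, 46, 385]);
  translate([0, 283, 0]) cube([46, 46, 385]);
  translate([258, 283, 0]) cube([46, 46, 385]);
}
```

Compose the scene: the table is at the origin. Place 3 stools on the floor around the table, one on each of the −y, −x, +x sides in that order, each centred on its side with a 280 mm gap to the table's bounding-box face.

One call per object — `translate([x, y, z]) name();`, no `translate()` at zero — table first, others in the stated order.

table();
translate([434, -609, 0]) stool();
translate([-584, 258, 0]) stool();
translate([1452, 258, 0]) stool();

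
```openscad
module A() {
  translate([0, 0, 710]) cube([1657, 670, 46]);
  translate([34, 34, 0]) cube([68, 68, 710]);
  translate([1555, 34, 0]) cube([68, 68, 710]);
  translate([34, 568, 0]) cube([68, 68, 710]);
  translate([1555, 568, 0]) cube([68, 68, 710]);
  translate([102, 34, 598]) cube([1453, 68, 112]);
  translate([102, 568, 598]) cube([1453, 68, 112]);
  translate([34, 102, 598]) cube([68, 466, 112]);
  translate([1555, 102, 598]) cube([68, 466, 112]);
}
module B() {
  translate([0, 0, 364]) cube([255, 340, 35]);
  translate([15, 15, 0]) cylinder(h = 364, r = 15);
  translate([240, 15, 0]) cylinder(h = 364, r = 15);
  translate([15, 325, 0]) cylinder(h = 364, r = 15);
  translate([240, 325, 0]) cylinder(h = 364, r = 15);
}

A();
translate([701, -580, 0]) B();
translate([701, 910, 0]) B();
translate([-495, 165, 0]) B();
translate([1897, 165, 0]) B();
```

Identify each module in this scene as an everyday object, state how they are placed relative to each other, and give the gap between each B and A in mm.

A is a table. B is a stool. Four stools sit around the table at the −y, +y, −x, +x sides. The gap between each stool and the table is 240 mm.

Each stool's nearest face is 240 mm from the table's bounding box.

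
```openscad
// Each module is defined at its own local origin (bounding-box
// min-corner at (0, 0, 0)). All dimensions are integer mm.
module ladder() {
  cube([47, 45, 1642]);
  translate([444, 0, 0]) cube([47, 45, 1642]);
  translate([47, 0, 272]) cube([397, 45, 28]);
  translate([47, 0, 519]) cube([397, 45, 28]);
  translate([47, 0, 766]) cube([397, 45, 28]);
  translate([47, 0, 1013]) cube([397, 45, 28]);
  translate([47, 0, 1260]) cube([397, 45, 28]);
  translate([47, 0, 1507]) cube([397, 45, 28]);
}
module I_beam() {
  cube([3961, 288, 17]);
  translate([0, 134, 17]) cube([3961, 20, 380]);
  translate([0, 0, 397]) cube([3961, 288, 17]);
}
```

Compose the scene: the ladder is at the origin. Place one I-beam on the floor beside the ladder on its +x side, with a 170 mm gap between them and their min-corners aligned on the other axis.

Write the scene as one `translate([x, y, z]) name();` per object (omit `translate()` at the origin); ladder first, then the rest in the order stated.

ladder();
translate([661, 0, 0]) I_beam();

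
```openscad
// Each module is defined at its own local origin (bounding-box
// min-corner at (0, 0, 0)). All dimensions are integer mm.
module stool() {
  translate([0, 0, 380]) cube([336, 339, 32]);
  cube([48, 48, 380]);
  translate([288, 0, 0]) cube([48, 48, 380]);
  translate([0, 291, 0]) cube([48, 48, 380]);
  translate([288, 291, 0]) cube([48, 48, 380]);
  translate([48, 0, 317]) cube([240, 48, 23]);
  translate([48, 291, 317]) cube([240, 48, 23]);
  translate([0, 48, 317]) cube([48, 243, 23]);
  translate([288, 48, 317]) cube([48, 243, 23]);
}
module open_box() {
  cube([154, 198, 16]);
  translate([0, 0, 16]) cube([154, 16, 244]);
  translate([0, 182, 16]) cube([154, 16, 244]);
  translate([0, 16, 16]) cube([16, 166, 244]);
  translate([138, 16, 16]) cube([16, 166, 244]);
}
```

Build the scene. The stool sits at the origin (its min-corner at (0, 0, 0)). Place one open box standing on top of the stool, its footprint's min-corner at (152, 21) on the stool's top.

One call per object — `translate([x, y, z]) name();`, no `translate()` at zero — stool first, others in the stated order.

stool();
translate([152, 21, 412]) open_box();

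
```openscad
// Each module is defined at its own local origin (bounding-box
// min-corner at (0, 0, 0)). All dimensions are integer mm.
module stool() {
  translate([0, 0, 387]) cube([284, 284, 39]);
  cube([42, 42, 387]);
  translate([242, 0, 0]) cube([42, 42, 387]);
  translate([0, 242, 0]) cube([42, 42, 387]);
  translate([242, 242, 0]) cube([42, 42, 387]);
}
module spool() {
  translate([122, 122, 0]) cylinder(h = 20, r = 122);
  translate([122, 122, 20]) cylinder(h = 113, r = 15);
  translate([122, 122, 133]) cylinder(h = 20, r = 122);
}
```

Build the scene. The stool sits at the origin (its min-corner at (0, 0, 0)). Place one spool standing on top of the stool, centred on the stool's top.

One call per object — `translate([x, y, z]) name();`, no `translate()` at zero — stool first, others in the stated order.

stool();
translate([20, 20, 426]) spool();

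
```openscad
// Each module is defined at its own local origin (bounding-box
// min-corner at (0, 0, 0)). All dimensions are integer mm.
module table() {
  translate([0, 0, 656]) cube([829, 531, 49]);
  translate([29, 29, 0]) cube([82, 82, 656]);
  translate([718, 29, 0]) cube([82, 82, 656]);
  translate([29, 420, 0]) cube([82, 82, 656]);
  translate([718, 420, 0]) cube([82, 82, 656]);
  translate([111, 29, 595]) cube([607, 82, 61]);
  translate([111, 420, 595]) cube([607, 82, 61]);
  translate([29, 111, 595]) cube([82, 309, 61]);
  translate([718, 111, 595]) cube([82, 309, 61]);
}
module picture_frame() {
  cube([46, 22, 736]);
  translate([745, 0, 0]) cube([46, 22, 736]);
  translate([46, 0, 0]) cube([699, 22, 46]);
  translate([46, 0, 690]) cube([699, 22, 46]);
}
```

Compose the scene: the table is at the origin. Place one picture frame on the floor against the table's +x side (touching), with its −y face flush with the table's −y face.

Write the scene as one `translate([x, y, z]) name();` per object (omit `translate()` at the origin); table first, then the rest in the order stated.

table();
translate([829, 0, 0]) picture_frame();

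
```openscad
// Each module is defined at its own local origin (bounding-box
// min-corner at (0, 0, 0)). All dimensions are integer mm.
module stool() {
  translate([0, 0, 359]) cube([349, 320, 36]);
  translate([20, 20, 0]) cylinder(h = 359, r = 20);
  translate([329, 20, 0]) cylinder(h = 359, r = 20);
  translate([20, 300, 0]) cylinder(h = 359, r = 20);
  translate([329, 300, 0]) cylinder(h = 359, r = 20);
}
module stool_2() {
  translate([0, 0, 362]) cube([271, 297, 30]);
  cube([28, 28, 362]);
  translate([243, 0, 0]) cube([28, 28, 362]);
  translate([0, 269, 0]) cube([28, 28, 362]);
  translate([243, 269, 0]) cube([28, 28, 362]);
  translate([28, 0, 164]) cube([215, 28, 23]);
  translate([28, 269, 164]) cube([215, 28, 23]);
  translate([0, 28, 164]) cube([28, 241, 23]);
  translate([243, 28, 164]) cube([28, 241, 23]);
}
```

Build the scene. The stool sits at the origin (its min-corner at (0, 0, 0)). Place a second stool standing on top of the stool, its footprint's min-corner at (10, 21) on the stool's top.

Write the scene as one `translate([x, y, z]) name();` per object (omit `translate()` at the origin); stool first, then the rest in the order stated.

stool();
translate([10, 21, 395]) stool_2();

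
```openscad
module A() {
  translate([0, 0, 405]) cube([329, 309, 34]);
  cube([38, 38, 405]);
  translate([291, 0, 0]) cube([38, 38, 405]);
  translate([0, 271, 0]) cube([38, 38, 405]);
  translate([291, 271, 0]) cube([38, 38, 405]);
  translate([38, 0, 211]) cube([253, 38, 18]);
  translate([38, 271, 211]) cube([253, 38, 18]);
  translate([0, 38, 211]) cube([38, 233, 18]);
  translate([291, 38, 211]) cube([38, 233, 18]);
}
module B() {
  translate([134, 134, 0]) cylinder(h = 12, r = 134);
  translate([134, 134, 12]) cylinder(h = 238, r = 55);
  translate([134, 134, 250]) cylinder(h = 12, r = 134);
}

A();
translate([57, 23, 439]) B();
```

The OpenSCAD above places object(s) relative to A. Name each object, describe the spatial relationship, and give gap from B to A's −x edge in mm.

The spool's min-x is at 57; the stool's min-x is 0; gap = 57 mm.

A is a stool. B is a spool. The spool is on top of the stool. The gap from the spool to the stool's −x edge is 57 mm.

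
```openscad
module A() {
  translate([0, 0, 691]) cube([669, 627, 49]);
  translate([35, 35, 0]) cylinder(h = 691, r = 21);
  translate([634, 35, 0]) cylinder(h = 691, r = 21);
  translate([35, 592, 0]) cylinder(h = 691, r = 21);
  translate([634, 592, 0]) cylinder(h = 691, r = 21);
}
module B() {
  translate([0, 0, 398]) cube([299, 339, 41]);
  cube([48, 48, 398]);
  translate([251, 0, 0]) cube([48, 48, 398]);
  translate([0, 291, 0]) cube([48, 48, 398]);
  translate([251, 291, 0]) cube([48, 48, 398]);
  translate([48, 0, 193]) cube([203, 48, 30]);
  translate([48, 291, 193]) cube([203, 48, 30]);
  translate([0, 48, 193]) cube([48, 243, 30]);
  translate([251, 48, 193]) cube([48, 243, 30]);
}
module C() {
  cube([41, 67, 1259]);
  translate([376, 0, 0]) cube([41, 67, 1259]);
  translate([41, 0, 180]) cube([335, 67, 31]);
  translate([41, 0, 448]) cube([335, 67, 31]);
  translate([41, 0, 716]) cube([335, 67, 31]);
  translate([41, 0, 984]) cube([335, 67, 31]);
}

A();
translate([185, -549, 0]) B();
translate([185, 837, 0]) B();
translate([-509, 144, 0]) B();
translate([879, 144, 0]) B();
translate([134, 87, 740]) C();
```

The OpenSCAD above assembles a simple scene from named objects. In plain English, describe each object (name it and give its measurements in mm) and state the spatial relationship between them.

A is a rectangular dining table. The top is 669×627×49 mm with its upper surface at z = 740 mm. It stands on four round legs of 42 mm diameter, each leg's bounding box inset 14 mm from the nearest pair of top edges, running from the floor to the underside of the top.

B is a simple wooden stool: a rectangular seat 299 mm (x) by 339 mm (y), 41 mm thick, top face at z = 439 mm, on four square legs, each 48×48 mm in cross-section. The legs rest on z = 0, each flush with a corner of the seat. Four stretchers, 48 mm wide and 30 mm tall, connect adjacent legs with their undersides at z = 193 mm, each running between the inner faces of the legs it joins and aligned with the legs' outer faces on the other axis.

C is a wooden ladder with two side rails of 41×67 mm section and 1259 mm height, set 417 mm apart overall. Between them run 4 rectangular rungs (67 mm deep, 31 mm thick), front faces flush with the rails' −y face. The bottom of the first rung is 180 mm above the floor and each subsequent rung is 268 mm higher than the one below.

Four stools sit around the table at the −y, +y, −x, +x sides. The ladder is on top of the table.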